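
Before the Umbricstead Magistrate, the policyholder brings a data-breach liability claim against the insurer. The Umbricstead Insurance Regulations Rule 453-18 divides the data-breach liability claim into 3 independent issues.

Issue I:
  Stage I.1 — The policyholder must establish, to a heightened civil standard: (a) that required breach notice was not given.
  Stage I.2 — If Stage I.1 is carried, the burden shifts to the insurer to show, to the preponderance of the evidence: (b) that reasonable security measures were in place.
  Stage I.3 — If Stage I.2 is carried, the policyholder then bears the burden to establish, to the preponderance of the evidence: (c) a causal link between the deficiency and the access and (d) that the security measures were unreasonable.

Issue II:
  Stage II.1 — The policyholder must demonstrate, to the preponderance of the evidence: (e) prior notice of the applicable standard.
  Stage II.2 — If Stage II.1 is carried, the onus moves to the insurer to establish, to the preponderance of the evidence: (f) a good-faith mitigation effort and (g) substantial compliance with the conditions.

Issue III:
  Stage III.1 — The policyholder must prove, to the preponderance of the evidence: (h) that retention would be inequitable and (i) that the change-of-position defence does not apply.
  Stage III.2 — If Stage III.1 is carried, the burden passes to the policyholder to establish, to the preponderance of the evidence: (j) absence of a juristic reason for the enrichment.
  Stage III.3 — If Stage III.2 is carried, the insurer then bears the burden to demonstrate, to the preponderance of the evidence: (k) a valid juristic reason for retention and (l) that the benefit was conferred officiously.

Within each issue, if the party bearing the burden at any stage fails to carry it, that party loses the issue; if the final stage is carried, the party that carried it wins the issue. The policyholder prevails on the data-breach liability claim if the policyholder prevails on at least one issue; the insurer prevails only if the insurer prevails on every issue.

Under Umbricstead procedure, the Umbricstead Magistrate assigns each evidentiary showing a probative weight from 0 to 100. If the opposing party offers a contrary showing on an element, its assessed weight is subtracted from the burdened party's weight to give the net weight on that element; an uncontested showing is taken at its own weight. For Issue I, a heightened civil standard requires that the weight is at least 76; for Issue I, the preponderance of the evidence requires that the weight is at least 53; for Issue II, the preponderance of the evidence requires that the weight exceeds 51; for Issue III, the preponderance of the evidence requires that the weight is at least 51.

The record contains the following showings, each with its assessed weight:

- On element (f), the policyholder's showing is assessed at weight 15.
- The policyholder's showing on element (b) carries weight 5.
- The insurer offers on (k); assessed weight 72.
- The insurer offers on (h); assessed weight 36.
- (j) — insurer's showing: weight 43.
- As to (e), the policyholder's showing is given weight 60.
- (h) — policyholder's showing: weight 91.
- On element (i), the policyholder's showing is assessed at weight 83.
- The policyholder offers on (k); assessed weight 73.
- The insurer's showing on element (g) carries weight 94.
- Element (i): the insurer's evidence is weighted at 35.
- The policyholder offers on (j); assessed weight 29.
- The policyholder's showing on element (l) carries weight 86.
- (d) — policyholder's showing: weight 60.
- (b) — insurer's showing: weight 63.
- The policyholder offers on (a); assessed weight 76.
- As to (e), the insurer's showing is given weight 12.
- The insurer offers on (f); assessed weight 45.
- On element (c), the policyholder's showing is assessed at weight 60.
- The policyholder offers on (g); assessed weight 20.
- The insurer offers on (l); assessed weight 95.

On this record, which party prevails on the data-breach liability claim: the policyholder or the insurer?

— Issue I —
At Stage I.1 the policyholder must meet a heightened civil standard (weight is at least 76): on (a) the weight is 76, which does reach 76, so (a) meets the standard.
  Stage I.1 is satisfied; the onus moves to the insurer.
At Stage I.2 the insurer must meet the preponderance of the evidence (weight is at least 53): on (b) the weight is 63 less the opposing 5 gives net 58, which does reach 53, so (b) meets the standard.
  The insurer carries Stage I.2; the policyholder now bears the burden.
At Stage I.3 the policyholder must meet the preponderance of the evidence (weight is at least 53): on (c) the weight is 60, which does reach 53, so (c) meets the standard; on (d) the weight is 60, which does reach 53, so (d) meets the standard.
  All elements met at the final stage.
All stages carried — the policyholder prevails on this issue.
— Issue II —
Stage II.1 (policyholder, the preponderance of the evidence, weight exceeds 51): (e) net 60−12=48 ≤ 51 — fails.
  Stage II.1 not carried; the policyholder fails its burden.
So the insurer prevails on this issue.
— Issue III —
At Stage III.1 the policyholder must meet the preponderance of the evidence (weight is at least 51): on (h) the weight is 91 less the opposing 36 gives net 55, which does reach 51, so (h) meets the standard; on (i) the weight is 83 less the opposing 35 gives net 48, which does not reach 51, so (i) does not meet the standard.
  Not every element is met, so the policyholder fails to carry Stage III.1.
So the insurer prevails on this issue.
Per-issue: Issue I → policyholder; Issue II → insurer; Issue III → insurer. The policyholder must prevail on at least one issue; overall, the policyholder prevails.

policyholder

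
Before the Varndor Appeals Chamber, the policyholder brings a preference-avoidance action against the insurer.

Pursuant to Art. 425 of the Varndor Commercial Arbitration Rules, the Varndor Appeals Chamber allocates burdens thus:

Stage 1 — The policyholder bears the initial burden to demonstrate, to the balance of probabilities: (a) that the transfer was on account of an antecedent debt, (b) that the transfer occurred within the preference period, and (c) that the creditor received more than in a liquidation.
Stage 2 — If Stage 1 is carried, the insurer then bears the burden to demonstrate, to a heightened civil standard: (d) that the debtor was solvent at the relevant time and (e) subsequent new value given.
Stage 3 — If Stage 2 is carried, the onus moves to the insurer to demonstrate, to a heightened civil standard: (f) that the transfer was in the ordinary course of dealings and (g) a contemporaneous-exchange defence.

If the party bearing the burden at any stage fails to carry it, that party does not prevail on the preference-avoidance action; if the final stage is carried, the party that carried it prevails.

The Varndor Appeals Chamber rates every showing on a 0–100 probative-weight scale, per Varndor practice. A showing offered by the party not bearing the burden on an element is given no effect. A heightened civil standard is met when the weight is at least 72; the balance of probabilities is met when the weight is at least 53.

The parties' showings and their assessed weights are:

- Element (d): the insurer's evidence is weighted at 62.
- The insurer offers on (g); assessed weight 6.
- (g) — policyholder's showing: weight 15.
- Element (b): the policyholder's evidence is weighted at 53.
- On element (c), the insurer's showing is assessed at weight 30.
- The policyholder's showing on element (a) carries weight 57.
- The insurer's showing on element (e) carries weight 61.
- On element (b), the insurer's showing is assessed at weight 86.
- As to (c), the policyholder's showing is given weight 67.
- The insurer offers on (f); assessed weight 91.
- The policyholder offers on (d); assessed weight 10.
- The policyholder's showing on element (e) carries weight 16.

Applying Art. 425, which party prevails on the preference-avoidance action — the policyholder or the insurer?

policyholder

Stage 1 — burden on policyholder; standard: the balance of probabilities (weight is at least 53).
    (a): 57 ≥ 53 [met]
    (b): 53 (insurer's 86 disregarded) ≥ 53 [met]
    (c): 67 (insurer's 30 disregarded) ≥ 53 [met]
  The policyholder carries Stage 1; the insurer now bears the burden.
Stage 2 — burden on insurer; standard: a heightened civil standard (weight is at least 72).
    (d): 62 (policyholder's 10 disregarded) < 72 [not met]
    (e): 61 (policyholder's 16 disregarded) < 72 [not met]
  The insurer does not carry Stage 2.
The analysis ends at Stage 2; the policyholder prevails.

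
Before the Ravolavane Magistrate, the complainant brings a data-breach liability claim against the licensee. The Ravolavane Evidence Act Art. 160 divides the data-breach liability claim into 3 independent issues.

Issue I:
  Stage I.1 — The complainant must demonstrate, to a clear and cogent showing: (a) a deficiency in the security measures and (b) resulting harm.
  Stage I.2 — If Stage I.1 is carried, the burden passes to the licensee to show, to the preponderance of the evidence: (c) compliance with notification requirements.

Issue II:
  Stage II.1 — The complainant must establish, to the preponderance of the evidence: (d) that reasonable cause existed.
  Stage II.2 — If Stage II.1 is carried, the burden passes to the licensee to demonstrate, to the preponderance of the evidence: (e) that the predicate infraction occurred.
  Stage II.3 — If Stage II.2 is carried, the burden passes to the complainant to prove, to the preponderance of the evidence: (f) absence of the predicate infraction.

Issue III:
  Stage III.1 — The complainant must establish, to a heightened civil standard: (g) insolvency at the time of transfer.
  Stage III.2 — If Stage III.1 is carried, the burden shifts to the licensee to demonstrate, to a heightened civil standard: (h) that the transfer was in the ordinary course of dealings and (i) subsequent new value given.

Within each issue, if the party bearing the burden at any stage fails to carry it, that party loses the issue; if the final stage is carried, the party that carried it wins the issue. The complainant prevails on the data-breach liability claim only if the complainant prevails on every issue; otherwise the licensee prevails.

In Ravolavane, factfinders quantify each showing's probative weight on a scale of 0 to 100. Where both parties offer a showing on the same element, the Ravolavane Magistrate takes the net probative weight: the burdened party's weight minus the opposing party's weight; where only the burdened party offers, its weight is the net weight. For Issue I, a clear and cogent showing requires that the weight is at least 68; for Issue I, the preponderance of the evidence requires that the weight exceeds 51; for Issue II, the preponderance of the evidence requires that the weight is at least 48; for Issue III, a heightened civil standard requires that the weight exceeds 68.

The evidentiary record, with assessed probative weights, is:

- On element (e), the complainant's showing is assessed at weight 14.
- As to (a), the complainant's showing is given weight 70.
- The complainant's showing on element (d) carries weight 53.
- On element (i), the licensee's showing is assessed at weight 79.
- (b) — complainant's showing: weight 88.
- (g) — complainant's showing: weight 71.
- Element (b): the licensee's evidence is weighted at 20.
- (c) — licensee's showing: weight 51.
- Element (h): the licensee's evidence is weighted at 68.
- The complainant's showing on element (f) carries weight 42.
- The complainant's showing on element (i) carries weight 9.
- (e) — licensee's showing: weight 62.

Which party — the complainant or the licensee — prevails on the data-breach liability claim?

— Issue I —
At Stage I.1 the complainant must meet a clear and cogent showing (weight is at least 68): on (a) the weight is 70, ≥ 68, so (a) meets the standard; on (b) the weight is 88 less the opposing 20 gives net 68, which does reach 68, so (b) meets the standard.
  Stage I.1 carried; the burden shifts to the licensee.
At Stage I.2 the licensee must meet the preponderance of the evidence (weight exceeds 51): on (c) the weight is 51, which does not exceed 51, so (c) does not meet the standard.
  The licensee does not carry Stage I.2.
The complainant prevails on this issue.
— Issue II —
Stage II.1 (complainant, the preponderance of the evidence, weight is at least 48): (d) 53 ≥ 48 — meets.
  The complainant carries Stage II.1; the licensee now bears the burden.
Stage II.2 (licensee, the preponderance of the evidence, weight is at least 48): (e) net 62−14=48 ≥ 48 — meets.
  The licensee carries Stage II.2; the complainant now bears the burden.
Stage II.3 (complainant, the preponderance of the evidence, weight is at least 48): (f) 42 < 48 — fails.
  The complainant does not carry Stage II.3.
The licensee prevails on this issue.
— Issue III —
Stage III.1 — burden on complainant; standard: a heightened civil standard (weight exceeds 68).
    (g): 71 > 68 [met]
  Stage III.1 is satisfied; the onus moves to the licensee.
Stage III.2 — burden on licensee; standard: a heightened civil standard (weight exceeds 68).
    (h): 68 ≤ 68 [not met]
    (i): 79 − 9 = 70 > 68 [met]
  Stage III.2 not carried; the licensee fails its burden.
So the complainant prevails on this issue.
Per-issue: Issue I → complainant; Issue II → licensee; Issue III → complainant. The complainant must prevail on every issue; overall, the licensee prevails.

licensee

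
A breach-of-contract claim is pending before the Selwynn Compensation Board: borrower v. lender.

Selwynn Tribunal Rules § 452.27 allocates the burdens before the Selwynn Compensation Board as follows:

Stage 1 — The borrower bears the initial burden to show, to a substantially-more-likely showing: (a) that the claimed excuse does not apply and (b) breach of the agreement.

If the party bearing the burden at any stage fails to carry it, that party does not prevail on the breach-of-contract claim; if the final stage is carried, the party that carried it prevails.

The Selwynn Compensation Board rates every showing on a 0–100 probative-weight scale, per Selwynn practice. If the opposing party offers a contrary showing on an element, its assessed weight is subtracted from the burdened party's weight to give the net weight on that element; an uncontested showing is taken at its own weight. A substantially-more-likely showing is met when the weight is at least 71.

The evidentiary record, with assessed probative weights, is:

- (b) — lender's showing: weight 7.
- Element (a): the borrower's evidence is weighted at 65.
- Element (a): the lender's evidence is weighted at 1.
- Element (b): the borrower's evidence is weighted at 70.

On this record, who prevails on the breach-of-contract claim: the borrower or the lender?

lender

Stage 1 (borrower, a substantially-more-likely showing, weight is at least 71): (a) net 65−1=64 < 71 — fails; (b) net 70−7=63 < 71 — fails.
  The borrower does not carry Stage 1.
So the lender prevails.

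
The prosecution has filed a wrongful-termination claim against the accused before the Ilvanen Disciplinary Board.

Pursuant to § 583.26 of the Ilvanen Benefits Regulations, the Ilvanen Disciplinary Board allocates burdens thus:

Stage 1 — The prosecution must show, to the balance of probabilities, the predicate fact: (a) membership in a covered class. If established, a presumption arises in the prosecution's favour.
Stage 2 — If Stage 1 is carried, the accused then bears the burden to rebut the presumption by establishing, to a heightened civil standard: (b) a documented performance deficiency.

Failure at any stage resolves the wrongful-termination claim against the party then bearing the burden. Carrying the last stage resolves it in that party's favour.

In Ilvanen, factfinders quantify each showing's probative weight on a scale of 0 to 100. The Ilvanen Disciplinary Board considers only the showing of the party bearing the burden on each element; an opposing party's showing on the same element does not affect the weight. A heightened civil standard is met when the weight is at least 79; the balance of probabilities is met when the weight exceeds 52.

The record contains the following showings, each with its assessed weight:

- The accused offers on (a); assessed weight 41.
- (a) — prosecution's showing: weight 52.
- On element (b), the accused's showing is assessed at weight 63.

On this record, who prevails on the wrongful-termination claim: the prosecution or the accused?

accused

Stage 1 (prosecution, the balance of probabilities, weight exceeds 52): (a) 52 (accused's 41 disregarded) ≤ 52 — fails.
  Not every element is met, so the prosecution fails to carry Stage 1.
So the accused prevails.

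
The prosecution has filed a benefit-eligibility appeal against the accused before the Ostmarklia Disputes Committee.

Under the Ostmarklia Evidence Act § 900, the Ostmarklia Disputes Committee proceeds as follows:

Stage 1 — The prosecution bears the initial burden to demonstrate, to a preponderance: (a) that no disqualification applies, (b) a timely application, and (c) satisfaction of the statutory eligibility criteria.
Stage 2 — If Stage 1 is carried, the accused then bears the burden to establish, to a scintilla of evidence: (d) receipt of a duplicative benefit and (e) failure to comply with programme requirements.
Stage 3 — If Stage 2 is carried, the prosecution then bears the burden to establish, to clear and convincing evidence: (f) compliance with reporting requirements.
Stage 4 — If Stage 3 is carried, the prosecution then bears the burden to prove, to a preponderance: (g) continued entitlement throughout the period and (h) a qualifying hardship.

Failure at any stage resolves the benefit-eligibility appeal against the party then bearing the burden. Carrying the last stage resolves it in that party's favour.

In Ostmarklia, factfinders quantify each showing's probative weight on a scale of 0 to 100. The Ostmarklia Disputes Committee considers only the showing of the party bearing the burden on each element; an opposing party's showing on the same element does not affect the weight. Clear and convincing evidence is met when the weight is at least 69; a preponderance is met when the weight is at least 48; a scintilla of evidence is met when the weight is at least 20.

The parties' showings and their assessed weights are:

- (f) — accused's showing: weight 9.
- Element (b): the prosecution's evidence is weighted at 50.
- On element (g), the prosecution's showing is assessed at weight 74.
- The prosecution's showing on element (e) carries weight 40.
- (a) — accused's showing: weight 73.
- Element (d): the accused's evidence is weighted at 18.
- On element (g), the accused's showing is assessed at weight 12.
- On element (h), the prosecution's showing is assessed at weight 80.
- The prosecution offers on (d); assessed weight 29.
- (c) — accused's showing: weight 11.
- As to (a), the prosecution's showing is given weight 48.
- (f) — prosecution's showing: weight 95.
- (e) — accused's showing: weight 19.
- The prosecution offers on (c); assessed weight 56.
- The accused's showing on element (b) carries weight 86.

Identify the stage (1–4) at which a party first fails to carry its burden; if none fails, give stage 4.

Stage 1 — burden on prosecution; standard: a preponderance (weight is at least 48).
    (a): 48 (accused's 73 disregarded) ≥ 48 [met]
    (b): 50 (accused's 86 disregarded) ≥ 48 [met]
    (c): 56 (accused's 11 disregarded) ≥ 48 [met]
  Stage 1 is satisfied; the onus moves to the accused.
Stage 2 — burden on accused; standard: a scintilla of evidence (weight is at least 20).
    (d): 18 (prosecution's 29 disregarded) < 20 [not met]
    (e): 19 (prosecution's 40 disregarded) < 20 [not met]
  The accused does not carry Stage 2.
The prosecution prevails.

stage 2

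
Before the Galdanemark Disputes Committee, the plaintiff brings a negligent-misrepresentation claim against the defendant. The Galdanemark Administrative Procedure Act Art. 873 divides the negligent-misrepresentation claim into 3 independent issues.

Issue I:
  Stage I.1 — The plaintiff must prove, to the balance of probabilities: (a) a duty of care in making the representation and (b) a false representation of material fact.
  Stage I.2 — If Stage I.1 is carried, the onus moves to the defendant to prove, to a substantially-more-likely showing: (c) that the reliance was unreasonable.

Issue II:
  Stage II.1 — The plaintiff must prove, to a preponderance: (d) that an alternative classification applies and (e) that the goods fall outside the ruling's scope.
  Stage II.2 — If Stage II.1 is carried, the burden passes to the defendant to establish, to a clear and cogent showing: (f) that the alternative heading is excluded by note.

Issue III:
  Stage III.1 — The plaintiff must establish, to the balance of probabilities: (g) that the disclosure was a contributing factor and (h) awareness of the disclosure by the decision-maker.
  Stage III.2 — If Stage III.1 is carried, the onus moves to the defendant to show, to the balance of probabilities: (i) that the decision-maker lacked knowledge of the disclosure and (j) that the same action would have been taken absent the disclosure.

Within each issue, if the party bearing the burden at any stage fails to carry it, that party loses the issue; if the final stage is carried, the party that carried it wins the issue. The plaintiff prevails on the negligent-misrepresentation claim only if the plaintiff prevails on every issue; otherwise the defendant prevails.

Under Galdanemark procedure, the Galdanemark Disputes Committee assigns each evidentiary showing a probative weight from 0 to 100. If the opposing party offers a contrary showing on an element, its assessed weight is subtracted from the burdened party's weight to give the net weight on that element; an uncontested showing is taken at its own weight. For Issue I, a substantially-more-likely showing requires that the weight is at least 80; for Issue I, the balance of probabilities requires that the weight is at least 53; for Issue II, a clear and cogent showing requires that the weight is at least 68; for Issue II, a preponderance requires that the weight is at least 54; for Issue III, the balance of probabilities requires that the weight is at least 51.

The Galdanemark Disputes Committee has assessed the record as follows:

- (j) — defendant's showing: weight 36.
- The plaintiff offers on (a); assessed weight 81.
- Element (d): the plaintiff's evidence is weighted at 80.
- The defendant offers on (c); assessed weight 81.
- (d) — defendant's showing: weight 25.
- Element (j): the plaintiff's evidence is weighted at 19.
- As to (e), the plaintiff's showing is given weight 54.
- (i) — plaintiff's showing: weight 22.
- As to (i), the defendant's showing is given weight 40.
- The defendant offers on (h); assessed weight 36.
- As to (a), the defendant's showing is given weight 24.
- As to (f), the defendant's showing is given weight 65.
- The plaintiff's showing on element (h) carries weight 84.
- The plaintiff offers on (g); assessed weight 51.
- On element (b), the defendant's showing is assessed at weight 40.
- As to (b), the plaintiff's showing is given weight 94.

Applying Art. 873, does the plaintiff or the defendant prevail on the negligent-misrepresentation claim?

defendant

— Issue I —
At Stage I.1 the plaintiff must meet the balance of probabilities (weight is at least 53): on (a) the weight is 81 less the opposing 24 gives net 57, ≥ 53, so (a) meets the standard; on (b) the weight is 94 less the opposing 40 gives net 54, which does reach 53, so (b) meets the standard.
  The plaintiff carries Stage I.1; the defendant now bears the burden.
At Stage I.2 the defendant must meet a substantially-more-likely showing (weight is at least 80): on (c) the weight is 81, which does reach 80, so (c) meets the standard.
  The defendant carries the last stage.
Every stage carried; the defendant prevails on this issue.
— Issue II —
At Stage II.1 the plaintiff must meet a preponderance (weight is at least 54): on (d) the weight is 80 less the opposing 25 gives net 55, ≥ 54, so (d) meets the standard; on (e) the weight is 54, ≥ 54, so (e) meets the standard.
  Stage II.1 carried; the burden shifts to the defendant.
At Stage II.2 the defendant must meet a clear and cogent showing (weight is at least 68): on (f) the weight is 65, < 68, so (f) does not meet the standard.
  Not every element is met, so the defendant fails to carry Stage II.2.
The analysis ends at Stage II.2; the plaintiff prevails on this issue.
— Issue III —
At Stage III.1 the plaintiff must meet the balance of probabilities (weight is at least 51): on (g) the weight is 51, which does reach 51, so (g) meets the standard; on (h) the weight is 84 less the opposing 36 gives net 48, < 51, so (h) does not meet the standard.
  Stage III.1 not carried; the plaintiff fails its burden.
The analysis ends at Stage III.1; the defendant prevails on this issue.
Per-issue: Issue I → defendant; Issue II → plaintiff; Issue III → defendant. The plaintiff must prevail on every issue; overall, the defendant prevails.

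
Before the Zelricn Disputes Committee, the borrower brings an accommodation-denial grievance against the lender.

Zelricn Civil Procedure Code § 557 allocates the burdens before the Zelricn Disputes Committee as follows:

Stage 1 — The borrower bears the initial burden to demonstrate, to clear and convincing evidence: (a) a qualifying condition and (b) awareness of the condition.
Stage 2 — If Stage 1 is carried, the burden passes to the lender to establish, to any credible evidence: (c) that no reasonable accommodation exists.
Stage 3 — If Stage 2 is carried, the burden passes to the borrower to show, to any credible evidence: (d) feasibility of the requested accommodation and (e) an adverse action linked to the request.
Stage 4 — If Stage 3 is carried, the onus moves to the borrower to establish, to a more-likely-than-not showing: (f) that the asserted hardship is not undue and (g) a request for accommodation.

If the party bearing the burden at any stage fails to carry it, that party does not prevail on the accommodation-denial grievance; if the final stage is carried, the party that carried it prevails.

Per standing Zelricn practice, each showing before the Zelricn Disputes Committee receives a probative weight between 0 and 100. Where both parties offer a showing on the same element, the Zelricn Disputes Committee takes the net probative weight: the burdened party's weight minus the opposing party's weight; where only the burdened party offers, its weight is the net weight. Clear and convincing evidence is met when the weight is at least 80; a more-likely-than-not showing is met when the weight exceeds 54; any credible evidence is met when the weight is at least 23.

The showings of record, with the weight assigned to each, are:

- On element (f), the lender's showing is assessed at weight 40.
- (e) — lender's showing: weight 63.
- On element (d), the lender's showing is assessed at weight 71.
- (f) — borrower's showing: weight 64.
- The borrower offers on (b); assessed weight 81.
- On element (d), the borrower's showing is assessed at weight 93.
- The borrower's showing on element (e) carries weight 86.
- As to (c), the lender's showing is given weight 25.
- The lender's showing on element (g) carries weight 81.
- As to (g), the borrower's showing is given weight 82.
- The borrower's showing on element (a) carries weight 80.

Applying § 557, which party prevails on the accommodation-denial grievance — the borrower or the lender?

Stage 1 (borrower, clear and convincing evidence, weight is at least 80): (a) 80 ≥ 80 — meets; (b) 81 ≥ 80 — meets.
  Stage 1 carried; the burden shifts to the lender.
Stage 2 (lender, any credible evidence, weight is at least 23): (c) 25 ≥ 23 — meets.
  Stage 2 carried; the burden shifts to the borrower.
Stage 3 (borrower, any credible evidence, weight is at least 23): (d) net 93−71=22 < 23 — fails; (e) net 86−63=23 ≥ 23 — meets.
  Stage 3 not carried; the borrower fails its burden.
The analysis ends at Stage 3; the lender prevails.

lender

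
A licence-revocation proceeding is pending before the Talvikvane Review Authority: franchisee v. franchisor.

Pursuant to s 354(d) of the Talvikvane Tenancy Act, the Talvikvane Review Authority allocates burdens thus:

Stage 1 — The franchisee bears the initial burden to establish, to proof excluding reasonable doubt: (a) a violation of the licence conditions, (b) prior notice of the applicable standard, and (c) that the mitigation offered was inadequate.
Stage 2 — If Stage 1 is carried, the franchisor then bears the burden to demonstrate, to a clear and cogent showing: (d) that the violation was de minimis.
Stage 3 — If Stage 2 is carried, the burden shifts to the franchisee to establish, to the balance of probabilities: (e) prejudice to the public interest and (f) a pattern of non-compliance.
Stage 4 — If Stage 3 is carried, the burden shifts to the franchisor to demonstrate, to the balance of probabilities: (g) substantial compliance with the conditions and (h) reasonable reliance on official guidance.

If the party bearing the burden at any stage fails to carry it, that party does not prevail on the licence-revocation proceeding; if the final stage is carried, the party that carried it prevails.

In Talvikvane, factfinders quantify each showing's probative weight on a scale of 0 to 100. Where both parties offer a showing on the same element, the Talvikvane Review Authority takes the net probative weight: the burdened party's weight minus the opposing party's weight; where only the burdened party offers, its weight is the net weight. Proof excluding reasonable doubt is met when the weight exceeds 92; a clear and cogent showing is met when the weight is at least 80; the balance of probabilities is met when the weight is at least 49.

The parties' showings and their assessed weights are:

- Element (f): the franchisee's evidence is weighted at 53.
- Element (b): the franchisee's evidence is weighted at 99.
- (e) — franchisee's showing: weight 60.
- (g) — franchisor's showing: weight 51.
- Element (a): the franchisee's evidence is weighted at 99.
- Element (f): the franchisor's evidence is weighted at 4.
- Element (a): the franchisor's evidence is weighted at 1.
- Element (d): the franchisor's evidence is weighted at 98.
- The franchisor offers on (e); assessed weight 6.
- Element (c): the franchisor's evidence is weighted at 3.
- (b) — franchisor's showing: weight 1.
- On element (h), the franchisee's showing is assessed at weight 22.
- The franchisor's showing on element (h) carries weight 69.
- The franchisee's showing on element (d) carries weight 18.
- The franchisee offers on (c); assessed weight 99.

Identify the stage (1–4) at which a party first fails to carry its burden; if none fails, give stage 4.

Stage 1 (franchisee, proof excluding reasonable doubt, weight exceeds 92): (a) net 99−1=98 > 92 — meets; (b) net 99−1=98 > 92 — meets; (c) net 99−3=96 > 92 — meets.
  The franchisee carries Stage 1; the franchisor now bears the burden.
Stage 2 (franchisor, a clear and cogent showing, weight is at least 80): (d) net 98−18=80 ≥ 80 — meets.
  Stage 2 carried; the burden shifts to the franchisee.
Stage 3 (franchisee, the balance of probabilities, weight is at least 49): (e) net 60−6=54 ≥ 49 — meets; (f) net 53−4=49 ≥ 49 — meets.
  All elements met. The burden passes to the franchisor.
Stage 4 (franchisor, the balance of probabilities, weight is at least 49): (g) 51 ≥ 49 — meets; (h) net 69−22=47 < 49 — fails.
  Not every element is met, so the franchisor fails to carry Stage 4.
So the franchisee prevails.

stage 4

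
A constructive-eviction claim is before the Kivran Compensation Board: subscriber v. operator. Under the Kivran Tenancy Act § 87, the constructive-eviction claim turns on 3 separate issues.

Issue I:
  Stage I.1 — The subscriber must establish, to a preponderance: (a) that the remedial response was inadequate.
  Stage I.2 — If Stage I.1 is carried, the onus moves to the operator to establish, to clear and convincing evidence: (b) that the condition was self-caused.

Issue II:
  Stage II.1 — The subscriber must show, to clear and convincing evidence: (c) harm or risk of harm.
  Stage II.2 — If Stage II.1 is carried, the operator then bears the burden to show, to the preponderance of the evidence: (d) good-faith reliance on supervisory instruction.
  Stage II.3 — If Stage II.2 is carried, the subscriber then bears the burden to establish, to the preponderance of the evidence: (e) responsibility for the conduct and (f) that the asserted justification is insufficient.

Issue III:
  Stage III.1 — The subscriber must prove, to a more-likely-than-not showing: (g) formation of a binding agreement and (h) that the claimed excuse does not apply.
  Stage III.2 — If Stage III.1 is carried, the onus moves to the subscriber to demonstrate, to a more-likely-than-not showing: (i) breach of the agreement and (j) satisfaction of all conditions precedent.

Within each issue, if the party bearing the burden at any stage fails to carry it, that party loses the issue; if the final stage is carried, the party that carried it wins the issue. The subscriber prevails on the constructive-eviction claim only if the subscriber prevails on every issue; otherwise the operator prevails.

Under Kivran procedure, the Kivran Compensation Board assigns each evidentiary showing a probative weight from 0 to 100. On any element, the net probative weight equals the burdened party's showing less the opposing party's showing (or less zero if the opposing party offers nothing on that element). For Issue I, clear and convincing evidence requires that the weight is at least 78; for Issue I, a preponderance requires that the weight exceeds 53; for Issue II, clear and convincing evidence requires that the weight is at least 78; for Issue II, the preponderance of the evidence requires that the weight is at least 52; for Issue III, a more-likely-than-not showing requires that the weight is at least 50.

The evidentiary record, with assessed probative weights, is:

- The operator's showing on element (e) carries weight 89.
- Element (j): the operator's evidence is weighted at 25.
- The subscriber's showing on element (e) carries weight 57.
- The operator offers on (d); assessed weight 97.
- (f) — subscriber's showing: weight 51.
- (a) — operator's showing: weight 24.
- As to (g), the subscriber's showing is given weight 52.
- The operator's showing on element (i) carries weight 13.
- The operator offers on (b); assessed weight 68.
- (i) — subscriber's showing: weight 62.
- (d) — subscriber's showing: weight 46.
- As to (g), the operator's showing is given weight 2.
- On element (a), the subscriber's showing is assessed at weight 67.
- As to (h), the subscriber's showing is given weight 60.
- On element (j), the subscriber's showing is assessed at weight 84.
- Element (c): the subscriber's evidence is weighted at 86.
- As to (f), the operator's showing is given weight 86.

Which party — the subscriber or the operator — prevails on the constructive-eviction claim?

operator

— Issue I —
At Stage I.1 the subscriber must meet a preponderance (weight exceeds 53): on (a) the weight is 67 less the opposing 24 gives net 43, ≤ 53, so (a) does not meet the standard.
  Stage I.1 not carried; the subscriber fails its burden.
The analysis ends at Stage I.1; the operator prevails on this issue.
— Issue II —
Stage II.1 (subscriber, clear and convincing evidence, weight is at least 78): (c) 86 ≥ 78 — meets.
  Stage II.1 is satisfied; the onus moves to the operator.
Stage II.2 (operator, the preponderance of the evidence, weight is at least 52): (d) net 97−46=51 < 52 — fails.
  The operator does not carry Stage II.2.
So the subscriber prevails on this issue.
— Issue III —
At Stage III.1 the subscriber must meet a more-likely-than-not showing (weight is at least 50): on (g) the weight is 52 less the opposing 2 gives net 50, ≥ 50, so (g) meets the standard; on (h) the weight is 60, ≥ 50, so (h) meets the standard.
  Stage III.1 is satisfied; the subscriber continues to bear the burden.
At Stage III.2 the subscriber must meet a more-likely-than-not showing (weight is at least 50): on (i) the weight is 62 less the opposing 13 gives net 49, < 50, so (i) does not meet the standard; on (j) the weight is 84 less the opposing 25 gives net 59, which does reach 50, so (j) meets the standard.
  Not every element is met, so the subscriber fails to carry Stage III.2.
The operator prevails on this issue.
Per-issue: Issue I → operator; Issue II → subscriber; Issue III → operator. The subscriber must prevail on every issue; overall, the operator prevails.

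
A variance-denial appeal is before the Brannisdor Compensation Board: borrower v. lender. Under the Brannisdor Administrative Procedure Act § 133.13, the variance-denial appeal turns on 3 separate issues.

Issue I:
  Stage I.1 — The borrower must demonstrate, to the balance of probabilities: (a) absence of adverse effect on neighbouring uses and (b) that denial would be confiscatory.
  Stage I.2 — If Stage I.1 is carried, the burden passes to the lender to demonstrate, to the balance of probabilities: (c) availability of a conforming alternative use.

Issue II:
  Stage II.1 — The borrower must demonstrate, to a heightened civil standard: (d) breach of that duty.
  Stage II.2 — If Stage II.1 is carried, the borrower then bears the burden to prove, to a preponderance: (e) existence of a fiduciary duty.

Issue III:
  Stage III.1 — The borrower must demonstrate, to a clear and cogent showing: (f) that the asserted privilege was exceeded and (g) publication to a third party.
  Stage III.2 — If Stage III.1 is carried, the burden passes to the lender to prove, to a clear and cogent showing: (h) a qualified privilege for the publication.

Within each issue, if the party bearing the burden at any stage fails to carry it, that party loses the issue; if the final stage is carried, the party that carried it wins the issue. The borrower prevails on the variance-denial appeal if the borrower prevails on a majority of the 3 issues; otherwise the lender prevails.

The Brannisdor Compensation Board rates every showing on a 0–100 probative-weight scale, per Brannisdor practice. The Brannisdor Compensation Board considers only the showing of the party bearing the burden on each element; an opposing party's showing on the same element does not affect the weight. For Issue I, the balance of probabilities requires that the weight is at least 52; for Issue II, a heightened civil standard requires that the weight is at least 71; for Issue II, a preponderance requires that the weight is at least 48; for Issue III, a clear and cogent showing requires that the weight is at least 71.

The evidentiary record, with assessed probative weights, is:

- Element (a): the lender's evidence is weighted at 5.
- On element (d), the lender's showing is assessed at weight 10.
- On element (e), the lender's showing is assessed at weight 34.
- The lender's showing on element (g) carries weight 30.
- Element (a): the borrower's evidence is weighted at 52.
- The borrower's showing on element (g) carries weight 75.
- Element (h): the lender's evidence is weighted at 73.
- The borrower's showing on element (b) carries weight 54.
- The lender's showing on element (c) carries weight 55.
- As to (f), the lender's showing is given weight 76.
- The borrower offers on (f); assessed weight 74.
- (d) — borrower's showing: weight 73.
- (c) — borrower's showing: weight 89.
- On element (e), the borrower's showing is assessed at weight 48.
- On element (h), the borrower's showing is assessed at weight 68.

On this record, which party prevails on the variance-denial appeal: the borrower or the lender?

lender

— Issue I —
Stage I.1 (borrower, the balance of probabilities, weight is at least 52): (a) 52 (lender's 5 disregarded) ≥ 52 — meets; (b) 54 ≥ 52 — meets.
  The borrower carries Stage I.1; the lender now bears the burden.
Stage I.2 (lender, the balance of probabilities, weight is at least 52): (c) 55 (borrower's 89 disregarded) ≥ 52 — meets.
  The lender carries the last stage.
With every stage satisfied, the lender prevails on this issue.
— Issue II —
At Stage II.1 the borrower must meet a heightened civil standard (weight is at least 71): on (d) the weight is 73 (the lender's 10 is given no effect), ≥ 71, so (d) meets the standard.
  Stage II.1 is satisfied; the borrower continues to bear the burden.
At Stage II.2 the borrower must meet a preponderance (weight is at least 48): on (e) the weight is 48 (the lender's 34 is given no effect), which does reach 48, so (e) meets the standard.
  All elements met at the final stage.
Every stage carried; the borrower prevails on this issue.
— Issue III —
Stage III.1 (borrower, a clear and cogent showing, weight is at least 71): (f) 74 (lender's 76 disregarded) ≥ 71 — meets; (g) 75 (lender's 30 disregarded) ≥ 71 — meets.
  Stage III.1 carried; the burden shifts to the lender.
Stage III.2 (lender, a clear and cogent showing, weight is at least 71): (h) 73 (borrower's 68 disregarded) ≥ 71 — meets.
  Stage III.2 carried; the final stage is satisfied.
With every stage satisfied, the lender prevails on this issue.
Per-issue: Issue I → lender; Issue II → borrower; Issue III → lender. The borrower must prevail on a majority of issues; overall, the lender prevails.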